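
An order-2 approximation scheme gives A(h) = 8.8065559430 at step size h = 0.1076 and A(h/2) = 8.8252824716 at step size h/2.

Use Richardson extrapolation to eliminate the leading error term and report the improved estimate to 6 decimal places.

Method order is 2; weight 2^2 = 4.
4×8.8252824716 − 8.8065559430 = 26.4945739434
Denominator 4 − 1 = 3.
Result: 8.8315246478

8.831525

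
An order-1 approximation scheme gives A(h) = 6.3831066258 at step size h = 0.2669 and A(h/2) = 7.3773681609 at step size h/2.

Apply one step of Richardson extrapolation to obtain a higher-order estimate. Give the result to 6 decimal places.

r = 1, so 2^r = 2.
Numerator 2·A(h/2) − A(h) = 2·7.3773681609 − 6.3831066258 = 8.3716296960
R = 8.3716296960/1 = 8.3716296960

8.371630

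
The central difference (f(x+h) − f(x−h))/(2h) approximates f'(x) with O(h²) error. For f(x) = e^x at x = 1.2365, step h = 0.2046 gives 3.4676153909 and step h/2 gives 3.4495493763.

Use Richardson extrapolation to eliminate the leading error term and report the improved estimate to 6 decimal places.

3.443527

Order 2 gives 2^r = 4 and 2^r − 1 = 3.
4 × 3.4495493763 = 13.7981975052; subtract 3.4676153909 → 10.3305821143
R = 10.3305821143/3 = 3.4435273714
Gap between inputs: 1.807e-02; correction applied: −0.0060220049.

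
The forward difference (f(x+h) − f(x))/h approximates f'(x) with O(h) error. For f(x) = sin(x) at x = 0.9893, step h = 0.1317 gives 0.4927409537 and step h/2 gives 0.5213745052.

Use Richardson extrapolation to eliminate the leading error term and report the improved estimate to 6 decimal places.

Leading term ∝ h^1; use weight 2 = 2^1.
Weighted: 1.0427490104 − 0.4927409537 = 0.5500080567
0.5500080567 ÷ 1 = 0.5500080567

0.550008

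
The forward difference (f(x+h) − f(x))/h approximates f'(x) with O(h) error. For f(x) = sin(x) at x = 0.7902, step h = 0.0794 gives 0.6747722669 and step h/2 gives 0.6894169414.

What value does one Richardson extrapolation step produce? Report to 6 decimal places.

Method order is 1; weight 2^1 = 2.
Difference of the inputs: 0.6894169414 − 0.6747722669 = 0.0146446745
Correction (A(h/2) − A(h))/(2 − 1) = 0.0146446745/1 = 0.0146446745
R = A(h/2) + (A(h/2) − A(h))/1 = 0.6894169414 + 0.0146446745 = 0.7040616159

0.704062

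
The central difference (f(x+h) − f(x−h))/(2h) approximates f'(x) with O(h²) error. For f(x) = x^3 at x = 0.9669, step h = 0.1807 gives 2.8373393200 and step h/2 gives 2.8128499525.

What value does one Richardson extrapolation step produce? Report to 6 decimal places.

2.804687

Leading term ∝ h^2; use weight 4 = 2^2.
4 × 2.8128499525 − 2.8373393200 = 8.4140604900
Denominator 4 − 1 = 3.
Result: 2.8046868300
Gap between inputs: 2.449e-02; correction applied: −0.0081631225.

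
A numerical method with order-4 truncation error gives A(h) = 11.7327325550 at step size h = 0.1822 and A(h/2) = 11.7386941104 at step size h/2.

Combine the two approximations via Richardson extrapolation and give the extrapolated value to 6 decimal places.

11.739092

The method has order 4: 2^4 = 16.
16 × 11.7386941104 − 11.7327325550 = 176.0863732114
(16 × 11.7386941104 − 11.7327325550)/(16 − 1) = 11.7390915474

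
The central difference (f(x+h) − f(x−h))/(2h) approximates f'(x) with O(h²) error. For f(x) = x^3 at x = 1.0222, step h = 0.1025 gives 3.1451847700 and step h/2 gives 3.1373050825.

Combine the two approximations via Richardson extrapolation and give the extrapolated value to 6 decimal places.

Method order is 2; weight 2^2 = 4.
Weighted: 12.5492203300 − 3.1451847700 = 9.4040355600
Denominator 4 − 1 = 3.
(4×3.1373050825 − 3.1451847700)/(4 − 1) = 3.1346785200
Gap between inputs: 7.880e-03; correction applied: −0.0026265625.

3.134679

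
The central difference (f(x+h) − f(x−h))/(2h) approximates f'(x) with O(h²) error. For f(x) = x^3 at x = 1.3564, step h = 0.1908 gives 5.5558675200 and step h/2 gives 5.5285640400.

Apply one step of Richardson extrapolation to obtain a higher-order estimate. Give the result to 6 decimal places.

5.519463

With r = 2 the leading error scales as h^2, so the weight is 2^2 = 4.
Weighted: 22.1142561600 − 5.5558675200 = 16.5583886400
(4·5.5285640400 − 5.5558675200)/(4 − 1) = 5.5194628800
Gap between inputs: 2.730e-02; correction applied: −0.0091011600.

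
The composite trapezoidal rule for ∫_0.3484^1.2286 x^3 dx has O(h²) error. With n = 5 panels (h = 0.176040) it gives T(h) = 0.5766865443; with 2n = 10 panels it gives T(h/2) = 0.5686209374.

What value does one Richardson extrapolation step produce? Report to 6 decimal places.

Error is O(h^2); halving h shrinks it by 2^2 = 4.
2^2×A(h/2) = 2.2744837496; minus A(h) gives 1.6977972053.
Denominator 4 − 1 = 3.
So the Richardson estimate is 0.5659324018.

0.565932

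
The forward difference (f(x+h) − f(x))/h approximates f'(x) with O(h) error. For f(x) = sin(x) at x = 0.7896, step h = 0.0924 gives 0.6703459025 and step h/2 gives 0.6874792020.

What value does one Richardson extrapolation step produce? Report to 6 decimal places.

Order 1 gives 2^r = 2 and 2^r − 1 = 1.
Difference of the inputs: 0.6874792020 − 0.6703459025 = 0.0171332995
Divide by 2^1 − 1 = 1: 0.0171332995/1 = 0.0171332995
R = 0.6874792020 + 0.0171332995 = 0.7046125015
Correction |R − A(h/2)| = 1.713e-02; gap |A(h/2) − A(h)| = 1.713e-02.

0.704613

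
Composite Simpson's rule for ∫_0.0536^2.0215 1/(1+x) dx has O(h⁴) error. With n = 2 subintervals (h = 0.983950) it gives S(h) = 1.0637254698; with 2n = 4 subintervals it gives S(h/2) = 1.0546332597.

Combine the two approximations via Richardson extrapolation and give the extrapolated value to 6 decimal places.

Error is O(h^4); halving h shrinks it by 2^4 = 16.
16×1.0546332597 = 16.8741321552; 16.8741321552 − 1.0637254698 = 15.8104066854
Divide by 2^4 − 1 = 15.
Extrapolated: 15.8104066854 / 15 = 1.0540271124
Shift from A(h/2): −0.0006061473.

1.054027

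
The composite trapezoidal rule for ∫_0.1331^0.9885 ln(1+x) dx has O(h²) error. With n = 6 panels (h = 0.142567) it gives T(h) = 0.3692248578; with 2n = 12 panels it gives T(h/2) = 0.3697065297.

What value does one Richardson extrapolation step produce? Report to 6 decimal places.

0.369867

Order 2 gives 2^r = 4 and 2^r − 1 = 3.
Difference of the inputs: 0.3697065297 − 0.3692248578 = 0.0004816719
Correction (A(h/2) − A(h))/(4 − 1) = 0.0004816719/3 = 0.0001605573
R = A(h/2) + (A(h/2) − A(h))/3 = 0.3697065297 + 0.0001605573 = 0.3698670870
Gap between inputs: 4.817e-04; correction applied: +0.0001605573.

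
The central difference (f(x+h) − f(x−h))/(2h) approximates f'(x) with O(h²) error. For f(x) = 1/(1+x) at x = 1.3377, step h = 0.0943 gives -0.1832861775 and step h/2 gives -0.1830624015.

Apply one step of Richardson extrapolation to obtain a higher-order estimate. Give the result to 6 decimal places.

Leading term ∝ h^2; use weight 4 = 2^2.
Weighted: (-0.7322496060) − (-0.1832861775) = -0.5489634285
Divide by 2^2 − 1 = 3.
So the Richardson estimate is -0.1829878095.

-0.182988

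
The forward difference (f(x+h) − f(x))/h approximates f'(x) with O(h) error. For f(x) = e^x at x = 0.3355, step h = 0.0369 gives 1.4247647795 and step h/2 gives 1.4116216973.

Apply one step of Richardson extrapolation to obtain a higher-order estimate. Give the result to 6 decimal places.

1.398479

r = 1: numerator weight 2, denominator 1.
A(h/2) − A(h) = 1.4116216973 − 1.4247647795 = -0.0131430822
Correction (A(h/2) − A(h))/(2 − 1) = (-0.0131430822)/1 = -0.0131430822
R = A(h/2) + (A(h/2) − A(h))/1 = 1.4116216973 − 0.0131430822 = 1.3984786151
Shift from A(h/2): −0.0131430822.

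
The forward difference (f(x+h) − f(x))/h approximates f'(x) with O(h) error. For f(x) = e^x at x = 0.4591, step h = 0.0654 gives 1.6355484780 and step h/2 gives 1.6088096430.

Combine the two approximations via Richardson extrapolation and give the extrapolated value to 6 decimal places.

Leading term ∝ h^1; use weight 2 = 2^1.
Top: 2(1.6088096430) − (1.6355484780) = 1.5820708080
Denominator 2 − 1 = 1.
1.5820708080 ÷ 1 = 1.5820708080
Correction |R − A(h/2)| = 2.674e-02; gap |A(h/2) − A(h)| = 2.674e-02.

1.582071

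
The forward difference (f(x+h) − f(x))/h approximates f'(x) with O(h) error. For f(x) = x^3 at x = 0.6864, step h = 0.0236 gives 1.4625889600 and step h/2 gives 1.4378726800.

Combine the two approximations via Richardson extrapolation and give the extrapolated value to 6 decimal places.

1.413156

Leading term ∝ h^1; use weight 2 = 2^1.
Top: 2(1.4378726800) − (1.4625889600) = 1.4131564000
Divide by 2^1 − 1 = 1.
R = 1.4131564000/1 = 1.4131564000
Gap between inputs: 2.472e-02; correction applied: −0.0247162800.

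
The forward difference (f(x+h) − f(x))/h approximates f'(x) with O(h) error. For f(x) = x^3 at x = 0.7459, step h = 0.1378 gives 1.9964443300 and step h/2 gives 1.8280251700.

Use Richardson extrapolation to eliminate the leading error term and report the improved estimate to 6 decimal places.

1.659606

r = 1, so 2^r = 2.
Numerator 2*A(h/2) − A(h) = 2*1.8280251700 − 1.9964443300 = 1.6596060100
R = 1.6596060100/1 = 1.6596060100
Shift from A(h/2): −0.1684191600.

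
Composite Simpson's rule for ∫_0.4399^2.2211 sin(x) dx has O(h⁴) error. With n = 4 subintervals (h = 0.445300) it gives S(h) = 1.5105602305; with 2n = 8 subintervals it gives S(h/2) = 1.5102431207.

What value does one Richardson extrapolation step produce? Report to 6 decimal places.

r = 4: numerator weight 16, denominator 15.
16*1.5102431207 = 24.1638899312; 24.1638899312 − 1.5105602305 = 22.6533297007
(16*1.5102431207 − 1.5105602305)/(16 − 1) = 1.5102219800

1.510222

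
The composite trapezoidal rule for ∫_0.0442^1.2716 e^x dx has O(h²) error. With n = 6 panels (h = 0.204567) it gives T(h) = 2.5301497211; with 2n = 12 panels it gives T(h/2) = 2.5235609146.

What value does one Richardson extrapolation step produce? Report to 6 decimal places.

2.521365

Error is O(h^2); halving h shrinks it by 2^2 = 4.
Numerator 4·A(h/2) − A(h) = 4·2.5235609146 − 2.5301497211 = 7.5640939373
Divide by 2^2 − 1 = 3.
Extrapolated: 7.5640939373 / 3 = 2.5213646458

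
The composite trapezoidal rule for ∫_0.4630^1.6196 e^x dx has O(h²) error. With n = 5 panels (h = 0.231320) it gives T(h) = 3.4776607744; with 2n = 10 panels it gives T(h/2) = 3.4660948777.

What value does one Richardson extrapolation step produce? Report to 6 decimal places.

3.462240

r = 2: numerator weight 4, denominator 3.
4*3.4660948777 = 13.8643795108; subtract 3.4776607744 → 10.3867187364
Denominator 4 − 1 = 3.
(4*3.4660948777 − 3.4776607744)/(4 − 1) = 3.4622395788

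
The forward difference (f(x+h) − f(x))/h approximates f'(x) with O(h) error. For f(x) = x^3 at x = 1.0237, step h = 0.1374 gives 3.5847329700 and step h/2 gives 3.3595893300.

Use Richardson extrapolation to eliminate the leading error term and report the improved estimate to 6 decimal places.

r = 1: numerator weight 2, denominator 1.
2×3.3595893300 = 6.7191786600; 6.7191786600 − 3.5847329700 = 3.1344456900
Denominator 2 − 1 = 1.
3.1344456900 ÷ 1 = 3.1344456900

3.134446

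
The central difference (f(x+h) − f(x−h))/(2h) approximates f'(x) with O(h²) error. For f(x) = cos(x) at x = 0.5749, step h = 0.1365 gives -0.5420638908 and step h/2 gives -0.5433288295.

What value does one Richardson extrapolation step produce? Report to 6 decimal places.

The method has order 2: 2^2 = 4.
Numerator 4×A(h/2) − A(h) = 4×(-0.5433288295) − (-0.5420638908) = -1.6312514272
Divide by 2^2 − 1 = 3.
(-1.6312514272) ÷ 3 = -0.5437504757
Gap between inputs: 1.265e-03; correction applied: −0.0004216462.

-0.543750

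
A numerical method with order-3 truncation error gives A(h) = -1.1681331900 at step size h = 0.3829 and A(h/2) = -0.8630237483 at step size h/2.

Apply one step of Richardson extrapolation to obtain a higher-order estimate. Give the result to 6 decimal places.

With r = 3 the leading error scales as h^3, so the weight is 2^3 = 8.
Numerator 8·A(h/2) − A(h) = 8·(-0.8630237483) − (-1.1681331900) = -5.7360567964
(8·(-0.8630237483) − (-1.1681331900))/(8 − 1) = -0.8194366852

-0.819437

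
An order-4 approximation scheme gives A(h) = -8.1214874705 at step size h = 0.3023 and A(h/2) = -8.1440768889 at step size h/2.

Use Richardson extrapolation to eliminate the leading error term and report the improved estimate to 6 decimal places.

-8.145583

r = 4: numerator weight 16, denominator 15.
2^4×A(h/2) = -130.3052302224; minus A(h) gives -122.1837427519.
R = (-122.1837427519)/15 = -8.1455828501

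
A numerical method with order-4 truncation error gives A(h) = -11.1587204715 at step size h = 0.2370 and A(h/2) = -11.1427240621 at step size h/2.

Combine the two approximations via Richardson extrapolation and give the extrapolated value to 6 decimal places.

r = 4, so 2^r = 16.
Top: 16(-11.1427240621) − (-11.1587204715) = -167.1248645221
Denominator 16 − 1 = 15.
So the Richardson estimate is -11.1416576348.
Correction |R − A(h/2)| = 1.066e-03; gap |A(h/2) − A(h)| = 1.600e-02.

-11.141658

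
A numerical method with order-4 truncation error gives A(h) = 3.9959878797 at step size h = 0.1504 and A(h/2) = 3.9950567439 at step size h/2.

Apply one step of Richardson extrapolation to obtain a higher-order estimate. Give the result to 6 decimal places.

3.994995

r = 4, so 2^r = 16.
2^4×A(h/2) = 63.9209079024; minus A(h) gives 59.9249200227.
(16×3.9950567439 − 3.9959878797)/(16 − 1) = 3.9949946682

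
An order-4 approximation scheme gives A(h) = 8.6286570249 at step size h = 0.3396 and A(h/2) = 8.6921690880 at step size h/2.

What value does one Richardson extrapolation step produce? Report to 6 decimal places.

8.696403

The method has order 4: 2^4 = 16.
2^4·A(h/2) = 139.0747054080; minus A(h) gives 130.4460483831.
Extrapolated: 130.4460483831 / 15 = 8.6964032255
Gap between inputs: 6.351e-02; correction applied: +0.0042341375.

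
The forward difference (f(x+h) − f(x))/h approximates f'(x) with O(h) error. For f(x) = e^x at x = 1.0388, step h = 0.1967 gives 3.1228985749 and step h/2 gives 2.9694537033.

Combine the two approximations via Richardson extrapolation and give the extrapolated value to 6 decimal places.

Method order is 1; weight 2^1 = 2.
Weighted: 5.9389074066 − 3.1228985749 = 2.8160088317
R = 2.8160088317/1 = 2.8160088317
Shift from A(h/2): −0.1534448716.

2.816009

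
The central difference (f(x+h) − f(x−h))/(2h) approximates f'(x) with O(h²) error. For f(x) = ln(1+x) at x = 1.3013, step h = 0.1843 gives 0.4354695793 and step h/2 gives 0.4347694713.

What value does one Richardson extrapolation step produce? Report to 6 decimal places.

r = 2, so 2^r = 4.
Top: 4(0.4347694713) − (0.4354695793) = 1.3036083059
(4×0.4347694713 − 0.4354695793)/(4 − 1) = 0.4345361020

0.434536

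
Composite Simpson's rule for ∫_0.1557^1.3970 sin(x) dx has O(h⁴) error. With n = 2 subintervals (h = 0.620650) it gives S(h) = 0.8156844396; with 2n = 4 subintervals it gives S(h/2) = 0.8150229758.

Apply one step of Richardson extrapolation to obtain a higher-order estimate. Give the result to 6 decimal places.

0.814979

Error is O(h^4); halving h shrinks it by 2^4 = 16.
Top: 16(0.8150229758) − (0.8156844396) = 12.2246831732
Extrapolated: 12.2246831732 / 15 = 0.8149788782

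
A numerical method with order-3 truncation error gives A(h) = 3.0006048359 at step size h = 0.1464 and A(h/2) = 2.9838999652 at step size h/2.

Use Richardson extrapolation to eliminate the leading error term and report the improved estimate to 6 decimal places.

Error is O(h^3); halving h shrinks it by 2^3 = 8.
Difference of the inputs: 2.9838999652 − 3.0006048359 = -0.0167048707
Divide by 2^3 − 1 = 7: (-0.0167048707)/7 = -0.0023864101
R = 2.9838999652 − 0.0023864101 = 2.9815135551
Correction |R − A(h/2)| = 2.386e-03; gap |A(h/2) − A(h)| = 1.670e-02.

2.981514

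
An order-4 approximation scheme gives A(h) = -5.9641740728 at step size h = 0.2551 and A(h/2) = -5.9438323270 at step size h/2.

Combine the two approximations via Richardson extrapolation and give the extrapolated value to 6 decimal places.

-5.942476

Order 4 gives 2^r = 16 and 2^r − 1 = 15.
Numerator 16×A(h/2) − A(h) = 16×(-5.9438323270) − (-5.9641740728) = -89.1371431592
Denominator 16 − 1 = 15.
So the Richardson estimate is -5.9424762106.
Correction |R − A(h/2)| = 1.356e-03; gap |A(h/2) − A(h)| = 2.034e-02.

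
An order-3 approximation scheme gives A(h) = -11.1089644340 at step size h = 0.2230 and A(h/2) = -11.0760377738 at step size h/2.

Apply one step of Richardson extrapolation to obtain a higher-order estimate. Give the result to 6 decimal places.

-11.071334

r = 3, so 2^r = 8.
Difference of the inputs: -11.0760377738 − (-11.1089644340) = 0.0329266602
Correction (A(h/2) − A(h))/(8 − 1) = 0.0329266602/7 = 0.0047038086
R = -11.0760377738 + 0.0047038086 = -11.0713339652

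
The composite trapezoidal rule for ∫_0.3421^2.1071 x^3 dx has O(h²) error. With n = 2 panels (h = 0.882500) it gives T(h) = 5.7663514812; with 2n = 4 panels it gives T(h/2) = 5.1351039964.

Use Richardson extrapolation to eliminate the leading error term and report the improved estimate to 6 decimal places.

4.924688

Leading term ∝ h^2; use weight 4 = 2^2.
4 × 5.1351039964 = 20.5404159856; 20.5404159856 − 5.7663514812 = 14.7740645044
(4 × 5.1351039964 − 5.7663514812)/(4 − 1) = 4.9246881681
Correction |R − A(h/2)| = 2.104e-01; gap |A(h/2) − A(h)| = 6.312e-01.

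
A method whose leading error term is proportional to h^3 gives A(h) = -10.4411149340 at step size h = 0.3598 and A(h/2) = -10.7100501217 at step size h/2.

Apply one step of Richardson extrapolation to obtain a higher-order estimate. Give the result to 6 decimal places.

Leading term ∝ h^3; use weight 8 = 2^3.
8×(-10.7100501217) − (-10.4411149340) = -75.2392860396
Denominator 8 − 1 = 7.
So the Richardson estimate is -10.7484694342.
Correction |R − A(h/2)| = 3.842e-02; gap |A(h/2) − A(h)| = 2.689e-01.

-10.748469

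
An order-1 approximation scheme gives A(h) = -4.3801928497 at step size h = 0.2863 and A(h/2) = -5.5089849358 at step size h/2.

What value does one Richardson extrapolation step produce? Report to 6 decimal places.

Leading term ∝ h^1; use weight 2 = 2^1.
Numerator 2 × A(h/2) − A(h) = 2 × (-5.5089849358) − (-4.3801928497) = -6.6377770219
Denominator 2 − 1 = 1.
So the Richardson estimate is -6.6377770219.
Gap between inputs: 1.129e+00; correction applied: −1.1287920861.

-6.637777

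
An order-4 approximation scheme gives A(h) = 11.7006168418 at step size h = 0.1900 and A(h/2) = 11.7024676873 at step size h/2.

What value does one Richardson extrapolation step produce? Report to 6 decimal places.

Leading term ∝ h^4; use weight 16 = 2^4.
Weighted: 187.2394829968 − 11.7006168418 = 175.5388661550
(16 × 11.7024676873 − 11.7006168418)/(16 − 1) = 11.7025910770
Correction |R − A(h/2)| = 1.234e-04; gap |A(h/2) − A(h)| = 1.851e-03.

11.702591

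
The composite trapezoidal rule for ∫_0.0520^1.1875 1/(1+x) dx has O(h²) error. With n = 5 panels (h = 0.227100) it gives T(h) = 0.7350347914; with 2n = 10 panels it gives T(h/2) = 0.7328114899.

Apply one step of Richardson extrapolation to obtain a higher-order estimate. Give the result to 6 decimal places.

0.732070

The method has order 2: 2^2 = 4.
4 × 0.7328114899 = 2.9312459596; 2.9312459596 − 0.7350347914 = 2.1962111682
(4 × 0.7328114899 − 0.7350347914)/(4 − 1) = 0.7320703894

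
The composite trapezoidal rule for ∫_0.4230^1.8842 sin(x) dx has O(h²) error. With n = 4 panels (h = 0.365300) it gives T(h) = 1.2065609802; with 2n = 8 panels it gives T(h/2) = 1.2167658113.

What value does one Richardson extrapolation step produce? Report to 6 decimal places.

With r = 2 the leading error scales as h^2, so the weight is 2^2 = 4.
2^2 × A(h/2) = 4.8670632452; minus A(h) gives 3.6605022650.
(4 × 1.2167658113 − 1.2065609802)/(4 − 1) = 1.2201674217
Gap between inputs: 1.020e-02; correction applied: +0.0034016104.

1.220167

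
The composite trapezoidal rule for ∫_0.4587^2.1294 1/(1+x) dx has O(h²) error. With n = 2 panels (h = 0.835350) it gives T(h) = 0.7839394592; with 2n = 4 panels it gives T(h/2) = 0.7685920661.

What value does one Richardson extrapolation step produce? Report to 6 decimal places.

Error is O(h^2); halving h shrinks it by 2^2 = 4.
2^2·A(h/2) = 3.0743682644; minus A(h) gives 2.2904288052.
Extrapolated: 2.2904288052 / 3 = 0.7634762684

0.763476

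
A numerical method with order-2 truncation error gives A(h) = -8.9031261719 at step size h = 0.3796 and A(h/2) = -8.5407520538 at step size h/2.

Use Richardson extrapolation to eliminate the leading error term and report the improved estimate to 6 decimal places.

r = 2, so 2^r = 4.
Weighted: (-34.1630082152) − (-8.9031261719) = -25.2598820433
(-25.2598820433) ÷ 3 = -8.4199606811
Gap between inputs: 3.624e-01; correction applied: +0.1207913727.

-8.419961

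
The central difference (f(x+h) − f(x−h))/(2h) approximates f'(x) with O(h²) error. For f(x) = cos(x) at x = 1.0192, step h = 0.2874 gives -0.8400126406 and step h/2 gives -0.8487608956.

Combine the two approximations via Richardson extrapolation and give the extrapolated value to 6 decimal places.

r = 2: numerator weight 4, denominator 3.
4*(-0.8487608956) = -3.3950435824; (-3.3950435824) − (-0.8400126406) = -2.5550309418
Divide by 2^2 − 1 = 3.
(4*(-0.8487608956) − (-0.8400126406))/(4 − 1) = -0.8516769806

-0.851677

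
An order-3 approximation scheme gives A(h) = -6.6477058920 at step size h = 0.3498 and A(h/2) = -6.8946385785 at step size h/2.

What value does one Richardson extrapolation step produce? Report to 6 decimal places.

-6.929915

The method has order 3: 2^3 = 8.
Difference of the inputs: -6.8946385785 − (-6.6477058920) = -0.2469326865
Correction (A(h/2) − A(h))/(8 − 1) = (-0.2469326865)/7 = -0.0352760981
R = -6.8946385785 − 0.0352760981 = -6.9299146766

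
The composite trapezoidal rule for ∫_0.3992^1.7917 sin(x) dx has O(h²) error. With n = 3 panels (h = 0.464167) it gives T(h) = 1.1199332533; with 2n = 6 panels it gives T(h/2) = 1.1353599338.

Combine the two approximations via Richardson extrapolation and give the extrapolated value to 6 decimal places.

1.140502

The method has order 2: 2^2 = 4.
4·1.1353599338 − 1.1199332533 = 3.4215064819
(4·1.1353599338 − 1.1199332533)/(4 − 1) = 1.1405021606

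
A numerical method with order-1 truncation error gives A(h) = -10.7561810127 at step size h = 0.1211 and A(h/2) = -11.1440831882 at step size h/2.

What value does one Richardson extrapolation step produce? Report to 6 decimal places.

-11.531985

Leading term ∝ h^1; use weight 2 = 2^1.
2×(-11.1440831882) = -22.2881663764; subtract (-10.7561810127) → -11.5319853637
Denominator 2 − 1 = 1.
Extrapolated: (-11.5319853637) / 1 = -11.5319853637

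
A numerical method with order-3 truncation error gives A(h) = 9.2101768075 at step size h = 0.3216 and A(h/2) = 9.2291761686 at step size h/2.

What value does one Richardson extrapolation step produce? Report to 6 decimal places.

r = 3: numerator weight 8, denominator 7.
8×9.2291761686 − 9.2101768075 = 64.6232325413
Divide by 2^3 − 1 = 7.
Result: 9.2318903630

9.231890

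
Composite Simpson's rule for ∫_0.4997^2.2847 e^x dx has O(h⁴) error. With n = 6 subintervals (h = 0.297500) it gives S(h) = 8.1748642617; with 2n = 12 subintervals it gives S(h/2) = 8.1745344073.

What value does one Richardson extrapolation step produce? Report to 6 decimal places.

8.174512

Leading term ∝ h^4; use weight 16 = 2^4.
2^4·A(h/2) = 130.7925505168; minus A(h) gives 122.6176862551.
(16·8.1745344073 − 8.1748642617)/(16 − 1) = 8.1745124170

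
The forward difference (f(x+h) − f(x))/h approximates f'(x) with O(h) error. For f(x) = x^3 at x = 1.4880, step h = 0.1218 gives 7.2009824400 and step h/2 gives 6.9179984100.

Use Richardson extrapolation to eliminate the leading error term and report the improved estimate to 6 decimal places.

6.635014

r = 1, so 2^r = 2.
2^1·A(h/2) = 13.8359968200; minus A(h) gives 6.6350143800.
Denominator 2 − 1 = 1.
Extrapolated: 6.6350143800 / 1 = 6.6350143800
Shift from A(h/2): −0.2829840300.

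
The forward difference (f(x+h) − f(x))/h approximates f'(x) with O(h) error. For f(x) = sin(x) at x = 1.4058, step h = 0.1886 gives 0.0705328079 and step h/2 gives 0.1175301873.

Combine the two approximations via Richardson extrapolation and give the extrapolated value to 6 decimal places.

Leading term ∝ h^1; use weight 2 = 2^1.
2×0.1175301873 = 0.2350603746; subtract 0.0705328079 → 0.1645275667
(2×0.1175301873 − 0.0705328079)/(2 − 1) = 0.1645275667
Shift from A(h/2): +0.0469973794.

0.164528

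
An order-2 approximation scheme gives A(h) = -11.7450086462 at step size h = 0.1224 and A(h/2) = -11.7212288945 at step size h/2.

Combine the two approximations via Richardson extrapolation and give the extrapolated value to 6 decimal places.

r = 2: numerator weight 4, denominator 3.
2^2×A(h/2) = -46.8849155780; minus A(h) gives -35.1399069318.
Denominator 4 − 1 = 3.
R = (-35.1399069318)/3 = -11.7133023106
Gap between inputs: 2.378e-02; correction applied: +0.0079265839.

-11.713302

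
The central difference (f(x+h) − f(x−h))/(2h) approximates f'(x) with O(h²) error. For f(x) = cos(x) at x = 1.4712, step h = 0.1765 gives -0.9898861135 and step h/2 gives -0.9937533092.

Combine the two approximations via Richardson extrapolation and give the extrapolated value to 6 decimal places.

-0.995042

With r = 2 the leading error scales as h^2, so the weight is 2^2 = 4.
4 × (-0.9937533092) = -3.9750132368; (-3.9750132368) − (-0.9898861135) = -2.9851271233
Extrapolated: (-2.9851271233) / 3 = -0.9950423744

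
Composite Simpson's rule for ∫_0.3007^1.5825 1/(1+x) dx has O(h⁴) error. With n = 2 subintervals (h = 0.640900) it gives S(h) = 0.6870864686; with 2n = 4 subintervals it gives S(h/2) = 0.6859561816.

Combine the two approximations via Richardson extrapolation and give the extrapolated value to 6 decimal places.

0.685881

Order 4 gives 2^r = 16 and 2^r − 1 = 15.
Top: 16(0.6859561816) − (0.6870864686) = 10.2882124370
Divide by 2^4 − 1 = 15.
Extrapolated: 10.2882124370 / 15 = 0.6858808291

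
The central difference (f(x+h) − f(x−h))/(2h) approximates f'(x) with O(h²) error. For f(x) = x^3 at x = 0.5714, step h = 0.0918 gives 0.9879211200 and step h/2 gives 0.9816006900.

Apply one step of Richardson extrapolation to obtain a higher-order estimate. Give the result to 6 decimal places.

r = 2, so 2^r = 4.
Weighted: 3.9264027600 − 0.9879211200 = 2.9384816400
Denominator 4 − 1 = 3.
So the Richardson estimate is 0.9794938800.
Shift from A(h/2): −0.0021068100.

0.979494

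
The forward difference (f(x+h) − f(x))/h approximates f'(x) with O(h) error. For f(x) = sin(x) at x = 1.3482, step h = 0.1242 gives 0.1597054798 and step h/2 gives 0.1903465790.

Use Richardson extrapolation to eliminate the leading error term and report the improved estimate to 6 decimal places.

Error is O(h^1); halving h shrinks it by 2^1 = 2.
Weighted: 0.3806931580 − 0.1597054798 = 0.2209876782
(2 × 0.1903465790 − 0.1597054798)/(2 − 1) = 0.2209876782

0.220988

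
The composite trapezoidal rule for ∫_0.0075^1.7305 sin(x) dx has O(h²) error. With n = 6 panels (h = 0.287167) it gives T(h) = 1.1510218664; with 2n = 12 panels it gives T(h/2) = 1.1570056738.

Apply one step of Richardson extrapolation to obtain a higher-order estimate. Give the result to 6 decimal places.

r = 2: numerator weight 4, denominator 3.
4*1.1570056738 − 1.1510218664 = 3.4770008288
Denominator 4 − 1 = 3.
So the Richardson estimate is 1.1590002763.

1.159000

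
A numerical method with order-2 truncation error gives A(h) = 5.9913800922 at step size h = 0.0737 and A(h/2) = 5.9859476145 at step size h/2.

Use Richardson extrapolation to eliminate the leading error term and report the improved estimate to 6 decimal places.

5.984137

r = 2: numerator weight 4, denominator 3.
Top: 4(5.9859476145) − (5.9913800922) = 17.9524103658
R = 17.9524103658/3 = 5.9841367886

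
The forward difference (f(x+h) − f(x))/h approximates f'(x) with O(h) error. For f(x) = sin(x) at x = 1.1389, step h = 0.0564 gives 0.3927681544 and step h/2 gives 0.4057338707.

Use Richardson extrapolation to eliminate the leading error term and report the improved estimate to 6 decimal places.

0.418700

The method has order 1: 2^1 = 2.
Weighted: 0.8114677414 − 0.3927681544 = 0.4186995870
R = 0.4186995870/1 = 0.4186995870
Shift from A(h/2): +0.0129657163.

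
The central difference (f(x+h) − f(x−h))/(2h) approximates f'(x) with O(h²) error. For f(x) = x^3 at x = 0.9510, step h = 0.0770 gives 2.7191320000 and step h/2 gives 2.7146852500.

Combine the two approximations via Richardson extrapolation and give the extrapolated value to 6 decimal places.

The method has order 2: 2^2 = 4.
4*2.7146852500 − 2.7191320000 = 8.1396090000
R = 8.1396090000/3 = 2.7132030000
Correction |R − A(h/2)| = 1.482e-03; gap |A(h/2) − A(h)| = 4.447e-03.

2.713203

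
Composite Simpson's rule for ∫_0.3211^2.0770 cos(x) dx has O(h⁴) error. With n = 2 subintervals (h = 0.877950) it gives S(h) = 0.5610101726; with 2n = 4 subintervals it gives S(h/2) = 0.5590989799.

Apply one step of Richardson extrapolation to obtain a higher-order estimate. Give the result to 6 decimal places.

Error is O(h^4); halving h shrinks it by 2^4 = 16.
2^4 × A(h/2) = 8.9455836784; minus A(h) gives 8.3845735058.
8.3845735058 ÷ 15 = 0.5589715671

0.558972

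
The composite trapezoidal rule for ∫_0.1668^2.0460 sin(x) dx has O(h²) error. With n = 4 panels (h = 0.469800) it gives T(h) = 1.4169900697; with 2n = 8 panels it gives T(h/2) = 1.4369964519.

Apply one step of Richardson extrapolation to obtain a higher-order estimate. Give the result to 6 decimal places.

The method has order 2: 2^2 = 4.
Numerator 4 × A(h/2) − A(h) = 4 × 1.4369964519 − 1.4169900697 = 4.3309957379
Divide by 2^2 − 1 = 3.
R = 4.3309957379/3 = 1.4436652460
Shift from A(h/2): +0.0066687941.

1.443665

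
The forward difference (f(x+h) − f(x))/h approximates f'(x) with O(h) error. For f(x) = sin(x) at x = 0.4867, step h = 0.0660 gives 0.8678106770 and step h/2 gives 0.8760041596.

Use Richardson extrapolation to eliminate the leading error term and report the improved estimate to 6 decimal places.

0.884198

With r = 1 the leading error scales as h^1, so the weight is 2^1 = 2.
2·0.8760041596 = 1.7520083192; 1.7520083192 − 0.8678106770 = 0.8841976422
Extrapolated: 0.8841976422 / 1 = 0.8841976422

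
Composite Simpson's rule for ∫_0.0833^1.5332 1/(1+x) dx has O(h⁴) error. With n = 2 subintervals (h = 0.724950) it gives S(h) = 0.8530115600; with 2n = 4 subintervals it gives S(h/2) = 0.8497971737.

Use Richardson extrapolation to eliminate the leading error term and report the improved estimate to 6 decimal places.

0.849583

With r = 4 the leading error scales as h^4, so the weight is 2^4 = 16.
Difference of the inputs: 0.8497971737 − 0.8530115600 = -0.0032143863
Correction (A(h/2) − A(h))/(16 − 1) = (-0.0032143863)/15 = -0.0002142924
R = 0.8497971737 − 0.0002142924 = 0.8495828813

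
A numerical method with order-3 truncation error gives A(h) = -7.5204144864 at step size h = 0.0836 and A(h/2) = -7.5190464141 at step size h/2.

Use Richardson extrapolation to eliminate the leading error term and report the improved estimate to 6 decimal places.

r = 3: numerator weight 8, denominator 7.
2^3 × A(h/2) = -60.1523713128; minus A(h) gives -52.6319568264.
Divide by 2^3 − 1 = 7.
So the Richardson estimate is -7.5188509752.

-7.518851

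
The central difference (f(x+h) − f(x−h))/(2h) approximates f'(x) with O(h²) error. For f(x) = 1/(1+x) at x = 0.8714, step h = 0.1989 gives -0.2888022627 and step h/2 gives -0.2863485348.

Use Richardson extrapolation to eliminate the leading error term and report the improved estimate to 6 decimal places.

Leading term ∝ h^2; use weight 4 = 2^2.
Top: 4(-0.2863485348) − (-0.2888022627) = -0.8565918765
Denominator 4 − 1 = 3.
(-0.8565918765) ÷ 3 = -0.2855306255
Correction |R − A(h/2)| = 8.179e-04; gap |A(h/2) − A(h)| = 2.454e-03.

-0.285531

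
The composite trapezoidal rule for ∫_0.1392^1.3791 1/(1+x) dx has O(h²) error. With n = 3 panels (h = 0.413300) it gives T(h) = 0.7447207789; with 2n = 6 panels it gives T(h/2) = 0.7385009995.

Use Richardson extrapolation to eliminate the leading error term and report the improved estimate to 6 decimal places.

r = 2, so 2^r = 4.
Numerator 4 × A(h/2) − A(h) = 4 × 0.7385009995 − 0.7447207789 = 2.2092832191
(4 × 0.7385009995 − 0.7447207789)/(4 − 1) = 0.7364277397

0.736428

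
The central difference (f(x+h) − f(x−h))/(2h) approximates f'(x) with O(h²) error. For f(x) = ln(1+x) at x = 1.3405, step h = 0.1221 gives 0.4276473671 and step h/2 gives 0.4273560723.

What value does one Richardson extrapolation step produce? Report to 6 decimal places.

Error is O(h^2); halving h shrinks it by 2^2 = 4.
2^2·A(h/2) = 1.7094242892; minus A(h) gives 1.2817769221.
Denominator 4 − 1 = 3.
1.2817769221 ÷ 3 = 0.4272589740
Shift from A(h/2): −0.0000970983.

0.427259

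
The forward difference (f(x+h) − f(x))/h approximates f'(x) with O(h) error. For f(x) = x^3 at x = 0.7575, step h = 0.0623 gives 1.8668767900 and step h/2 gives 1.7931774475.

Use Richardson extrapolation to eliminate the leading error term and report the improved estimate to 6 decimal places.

Method order is 1; weight 2^1 = 2.
Top: 2(1.7931774475) − (1.8668767900) = 1.7194781050
Extrapolated: 1.7194781050 / 1 = 1.7194781050

1.719478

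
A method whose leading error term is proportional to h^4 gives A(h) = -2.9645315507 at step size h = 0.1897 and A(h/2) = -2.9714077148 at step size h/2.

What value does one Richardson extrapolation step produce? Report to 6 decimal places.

Error is O(h^4); halving h shrinks it by 2^4 = 16.
Weighted: (-47.5425234368) − (-2.9645315507) = -44.5779918861
R = (-44.5779918861)/15 = -2.9718661257
Shift from A(h/2): −0.0004584109.

-2.971866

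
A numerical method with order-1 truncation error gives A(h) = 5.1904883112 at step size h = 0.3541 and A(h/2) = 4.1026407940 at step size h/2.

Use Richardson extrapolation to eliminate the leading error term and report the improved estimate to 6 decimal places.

Order 1 gives 2^r = 2 and 2^r − 1 = 1.
2·4.1026407940 = 8.2052815880; 8.2052815880 − 5.1904883112 = 3.0147932768
Extrapolated: 3.0147932768 / 1 = 3.0147932768
Correction |R − A(h/2)| = 1.088e+00; gap |A(h/2) − A(h)| = 1.088e+00.

3.014793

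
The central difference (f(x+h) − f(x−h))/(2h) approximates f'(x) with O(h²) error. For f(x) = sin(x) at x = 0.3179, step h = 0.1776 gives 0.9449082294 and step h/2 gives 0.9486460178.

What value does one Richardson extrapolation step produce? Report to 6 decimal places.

With r = 2 the leading error scales as h^2, so the weight is 2^2 = 4.
2^2*A(h/2) = 3.7945840712; minus A(h) gives 2.8496758418.
Denominator 4 − 1 = 3.
Extrapolated: 2.8496758418 / 3 = 0.9498919473
Correction |R − A(h/2)| = 1.246e-03; gap |A(h/2) − A(h)| = 3.738e-03.

0.949892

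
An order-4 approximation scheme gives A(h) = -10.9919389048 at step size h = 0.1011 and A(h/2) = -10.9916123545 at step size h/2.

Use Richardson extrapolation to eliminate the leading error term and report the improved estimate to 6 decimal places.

Leading term ∝ h^4; use weight 16 = 2^4.
16*(-10.9916123545) = -175.8657976720; subtract (-10.9919389048) → -164.8738587672
(16*(-10.9916123545) − (-10.9919389048))/(16 − 1) = -10.9915905845
Gap between inputs: 3.266e-04; correction applied: +0.0000217700.

-10.991591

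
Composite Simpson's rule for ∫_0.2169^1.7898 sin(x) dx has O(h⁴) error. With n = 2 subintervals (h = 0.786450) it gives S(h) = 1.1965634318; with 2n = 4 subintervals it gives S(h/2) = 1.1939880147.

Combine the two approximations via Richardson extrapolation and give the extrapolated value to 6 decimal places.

1.193816

Order 4 gives 2^r = 16 and 2^r − 1 = 15.
16×1.1939880147 = 19.1038082352; 19.1038082352 − 1.1965634318 = 17.9072448034
R = 17.9072448034/15 = 1.1938163202
Shift from A(h/2): −0.0001716945.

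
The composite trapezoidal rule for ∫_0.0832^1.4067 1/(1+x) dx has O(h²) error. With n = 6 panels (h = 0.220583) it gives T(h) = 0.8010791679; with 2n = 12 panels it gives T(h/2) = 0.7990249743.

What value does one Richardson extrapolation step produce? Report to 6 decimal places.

0.798340

Error is O(h^2); halving h shrinks it by 2^2 = 4.
Weighted: 3.1960998972 − 0.8010791679 = 2.3950207293
(4 × 0.7990249743 − 0.8010791679)/(4 − 1) = 0.7983402431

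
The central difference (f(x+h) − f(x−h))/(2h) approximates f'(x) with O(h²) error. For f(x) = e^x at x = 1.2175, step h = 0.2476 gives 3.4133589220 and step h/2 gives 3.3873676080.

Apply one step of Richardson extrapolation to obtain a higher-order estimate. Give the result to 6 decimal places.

With r = 2 the leading error scales as h^2, so the weight is 2^2 = 4.
Weighted: 13.5494704320 − 3.4133589220 = 10.1361115100
Denominator 4 − 1 = 3.
So the Richardson estimate is 3.3787038367.

3.378704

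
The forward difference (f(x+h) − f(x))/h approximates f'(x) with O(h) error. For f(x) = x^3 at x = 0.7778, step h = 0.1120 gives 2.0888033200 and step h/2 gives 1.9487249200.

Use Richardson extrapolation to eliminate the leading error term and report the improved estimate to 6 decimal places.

Method order is 1; weight 2^1 = 2.
Weighted: 3.8974498400 − 2.0888033200 = 1.8086465200
Denominator 2 − 1 = 1.
So the Richardson estimate is 1.8086465200.

1.808647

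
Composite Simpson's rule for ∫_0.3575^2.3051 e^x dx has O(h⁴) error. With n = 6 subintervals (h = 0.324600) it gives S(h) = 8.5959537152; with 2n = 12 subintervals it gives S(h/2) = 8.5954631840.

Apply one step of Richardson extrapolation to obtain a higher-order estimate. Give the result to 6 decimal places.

8.595430

Order 4 gives 2^r = 16 and 2^r − 1 = 15.
Weighted: 137.5274109440 − 8.5959537152 = 128.9314572288
Denominator 16 − 1 = 15.
(16×8.5954631840 − 8.5959537152)/(16 − 1) = 8.5954304819
Shift from A(h/2): −0.0000327021.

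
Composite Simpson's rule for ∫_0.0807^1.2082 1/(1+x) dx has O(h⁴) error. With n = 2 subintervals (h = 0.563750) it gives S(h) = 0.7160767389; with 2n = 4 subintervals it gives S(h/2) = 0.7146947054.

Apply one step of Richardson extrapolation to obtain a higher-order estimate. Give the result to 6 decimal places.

0.714603

r = 4, so 2^r = 16.
Top: 16(0.7146947054) − (0.7160767389) = 10.7190385475
Denominator 16 − 1 = 15.
10.7190385475 ÷ 15 = 0.7146025698
Correction |R − A(h/2)| = 9.214e-05; gap |A(h/2) − A(h)| = 1.382e-03.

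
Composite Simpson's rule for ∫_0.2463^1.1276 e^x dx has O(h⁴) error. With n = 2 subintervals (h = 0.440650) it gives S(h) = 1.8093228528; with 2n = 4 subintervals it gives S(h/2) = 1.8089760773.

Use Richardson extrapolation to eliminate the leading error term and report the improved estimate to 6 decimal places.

Method order is 4; weight 2^4 = 16.
Top: 16(1.8089760773) − (1.8093228528) = 27.1342943840
Extrapolated: 27.1342943840 / 15 = 1.8089529589

1.808953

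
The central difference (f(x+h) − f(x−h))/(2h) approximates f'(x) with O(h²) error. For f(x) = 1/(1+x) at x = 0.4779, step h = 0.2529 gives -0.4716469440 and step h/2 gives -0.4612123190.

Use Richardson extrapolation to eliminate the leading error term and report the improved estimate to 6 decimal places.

-0.457734

With r = 2 the leading error scales as h^2, so the weight is 2^2 = 4.
A(h/2) − A(h) = -0.4612123190 − (-0.4716469440) = 0.0104346250
Correction (A(h/2) − A(h))/(4 − 1) = 0.0104346250/3 = 0.0034782083
R = -0.4612123190 + 0.0034782083 = -0.4577341107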